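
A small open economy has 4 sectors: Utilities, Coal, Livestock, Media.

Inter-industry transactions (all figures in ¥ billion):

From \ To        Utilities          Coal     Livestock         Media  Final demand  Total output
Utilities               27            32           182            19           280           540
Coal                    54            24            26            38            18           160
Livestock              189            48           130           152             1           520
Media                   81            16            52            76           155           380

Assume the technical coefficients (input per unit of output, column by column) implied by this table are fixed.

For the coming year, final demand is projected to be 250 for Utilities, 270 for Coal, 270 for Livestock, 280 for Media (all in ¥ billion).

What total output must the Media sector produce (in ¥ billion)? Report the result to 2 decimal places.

x_4 = 797.60

Technical coefficients a_ij = z_ij / X_j:
  a_11 = 27/540 = 0.05, a_21 = 54/540 = 0.10, a_31 = 189/540 = 0.35, a_41 = 81/540 = 0.15
  a_12 = 32/160 = 0.20, a_22 = 24/160 = 0.15, a_32 = 48/160 = 0.30, a_42 = 16/160 = 0.10
  a_13 = 182/520 = 0.35, a_23 = 26/520 = 0.05, a_33 = 130/520 = 0.25, a_43 = 52/520 = 0.10
  a_14 = 19/380 = 0.05, a_24 = 38/380 = 0.10, a_34 = 152/380 = 0.40, a_44 = 76/380 = 0.20
I − A =
  [   0.95    -0.20    -0.35    -0.05]
  [  -0.10     0.85    -0.05    -0.10]
  [  -0.35    -0.30     0.75    -0.40]
  [  -0.15    -0.10    -0.10     0.80]
Compute the cofactors C_ij = (−1)^(i+j)·(3×3 minor ij) of I−A; the adjugate is their transpose:
adj(I−A) = Cᵀ =
  [ 0.451500   0.215250   0.249000   0.179625]
  [ 0.087750   0.405625   0.080875   0.096625]
  [ 0.318000   0.333500   0.610625   0.366875]
  [ 0.135375   0.132750   0.133125   0.458250]
det(I−A) = Σ_j (I−A)_1j·C_1j = (0.95)(0.451500) + (-0.20)(0.087750) + (-0.35)(0.318000) + (-0.05)(0.135375) = 0.29330625
(I − A)⁻¹ = adj(I−A) / det(I−A) ≈
  [   1.5393     0.7339     0.8489     0.6124]
  [   0.2992     1.3829     0.2757     0.3294]
  [   1.0842     1.1370     2.0819     1.2508]
  [   0.4615     0.4526     0.4539     1.5624]
x = (I − A)⁻¹ d = adj(I−A)·d / det(I−A), with det(I−A) = 0.29330625:
  x_1 = (0.451500·250 + 0.215250·270 + 0.249000·270 + 0.179625·280) / 0.29330625 = 288.5175 / 0.29330625 ≈ 983.67
  x_2 = (0.087750·250 + 0.405625·270 + 0.080875·270 + 0.096625·280) / 0.29330625 = 180.3475 / 0.29330625 ≈ 614.88
  x_3 = (0.318000·250 + 0.333500·270 + 0.610625·270 + 0.366875·280) / 0.29330625 = 437.13875 / 0.29330625 ≈ 1490.38
  x_4 = (0.135375·250 + 0.132750·270 + 0.133125·270 + 0.458250·280) / 0.29330625 = 233.94 / 0.29330625 ≈ 797.60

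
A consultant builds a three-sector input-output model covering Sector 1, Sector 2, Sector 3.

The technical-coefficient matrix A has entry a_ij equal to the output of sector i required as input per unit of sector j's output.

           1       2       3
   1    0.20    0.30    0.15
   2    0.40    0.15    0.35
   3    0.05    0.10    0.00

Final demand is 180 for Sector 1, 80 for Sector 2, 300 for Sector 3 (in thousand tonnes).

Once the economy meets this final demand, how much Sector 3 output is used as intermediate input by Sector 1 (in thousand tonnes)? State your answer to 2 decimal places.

I − A =
  [   0.80    -0.30    -0.15]
  [  -0.40     0.85    -0.35]
  [  -0.05    -0.10     1.00]
Cofactors of I−A, C_ij = (−1)^(i+j)·(minor ij) (rows/columns in the sector order above):
  C_11 = (0.85)(1.00) − (-0.35)(-0.10) = 0.8150
  C_12 = −[(-0.40)(1.00) − (-0.35)(-0.05)] = 0.4175
  C_13 = (-0.40)(-0.10) − (0.85)(-0.05) = 0.0825
  C_21 = −[(-0.30)(1.00) − (-0.15)(-0.10)] = 0.3150
  C_22 = (0.80)(1.00) − (-0.15)(-0.05) = 0.7925
  C_23 = −[(0.80)(-0.10) − (-0.30)(-0.05)] = 0.0950
  C_31 = (-0.30)(-0.35) − (-0.15)(0.85) = 0.2325
  C_32 = −[(0.80)(-0.35) − (-0.15)(-0.40)] = 0.3400
  C_33 = (0.80)(0.85) − (-0.30)(-0.40) = 0.5600
det(I−A) = Σ_j (I−A)_1j·C_1j = (0.80)(0.8150) + (-0.30)(0.4175) + (-0.15)(0.0825) = 0.514375
adj(I−A) = Cᵀ =
  [ 0.8150   0.3150   0.2325]
  [ 0.4175   0.7925   0.3400]
  [ 0.0825   0.0950   0.5600]
(I − A)⁻¹ = adj(I−A) / det(I−A) ≈
  [   1.5844     0.6124     0.4520]
  [   0.8117     1.5407     0.6610]
  [   0.1604     0.1847     1.0887]
First solve x = (I − A)⁻¹ d = adj(I−A)·d / det(I−A); in particular x_1 = (0.8150·180 + 0.3150·80 + 0.2325·300) / 0.514375 = 241.65 / 0.514375 ≈ 469.7934.
Intermediate flow from 3 to 1: z_31 = a_31 · x_1 = 0.05 × 241.65 / 0.514375 = 12.0825 / 0.514375 ≈ 23.49.

z_31 = 23.49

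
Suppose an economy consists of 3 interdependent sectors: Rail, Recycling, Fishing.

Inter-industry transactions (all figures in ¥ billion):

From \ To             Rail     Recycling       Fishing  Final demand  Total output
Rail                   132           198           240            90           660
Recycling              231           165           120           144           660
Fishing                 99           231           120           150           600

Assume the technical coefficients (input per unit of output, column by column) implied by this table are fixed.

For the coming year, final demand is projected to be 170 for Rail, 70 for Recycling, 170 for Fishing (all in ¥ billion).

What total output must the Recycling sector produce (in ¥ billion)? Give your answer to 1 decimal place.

x_2 = 608.9

Technical coefficients a_ij = z_ij / X_j:
  a_11 = 132/660 = 0.20, a_21 = 231/660 = 0.35, a_31 = 99/660 = 0.15
  a_12 = 198/660 = 0.30, a_22 = 165/660 = 0.25, a_32 = 231/660 = 0.35
  a_13 = 240/600 = 0.40, a_23 = 120/600 = 0.20, a_33 = 120/600 = 0.20
I − A =
  [   0.80    -0.30    -0.40]
  [  -0.35     0.75    -0.20]
  [  -0.15    -0.35     0.80]
Cofactors of I−A, C_ij = (−1)^(i+j)·(minor ij) (rows/columns in the sector order above):
  C_11 = (0.75)(0.80) − (-0.20)(-0.35) = 0.5300
  C_12 = −[(-0.35)(0.80) − (-0.20)(-0.15)] = 0.3100
  C_13 = (-0.35)(-0.35) − (0.75)(-0.15) = 0.2350
  C_21 = −[(-0.30)(0.80) − (-0.40)(-0.35)] = 0.3800
  C_22 = (0.80)(0.80) − (-0.40)(-0.15) = 0.5800
  C_23 = −[(0.80)(-0.35) − (-0.30)(-0.15)] = 0.3250
  C_31 = (-0.30)(-0.20) − (-0.40)(0.75) = 0.3600
  C_32 = −[(0.80)(-0.20) − (-0.40)(-0.35)] = 0.3000
  C_33 = (0.80)(0.75) − (-0.30)(-0.35) = 0.4950
det(I−A) = Σ_j (I−A)_1j·C_1j = (0.80)(0.5300) + (-0.30)(0.3100) + (-0.40)(0.2350) = 0.2370
adj(I−A) = Cᵀ =
  [ 0.5300   0.3800   0.3600]
  [ 0.3100   0.5800   0.3000]
  [ 0.2350   0.3250   0.4950]
(I − A)⁻¹ = adj(I−A) / det(I−A) ≈
  [   2.2363     1.6034     1.5190]
  [   1.3080     2.4473     1.2658]
  [   0.9916     1.3713     2.0886]
x = (I − A)⁻¹ d = adj(I−A)·d / det(I−A), with det(I−A) = 0.2370:
  x_1 = (0.5300·170 + 0.3800·70 + 0.3600·170) / 0.2370 = 177.90 / 0.2370 ≈ 750.6
  x_2 = (0.3100·170 + 0.5800·70 + 0.3000·170) / 0.2370 = 144.30 / 0.2370 ≈ 608.9
  x_3 = (0.2350·170 + 0.3250·70 + 0.4950·170) / 0.2370 = 146.85 / 0.2370 ≈ 619.6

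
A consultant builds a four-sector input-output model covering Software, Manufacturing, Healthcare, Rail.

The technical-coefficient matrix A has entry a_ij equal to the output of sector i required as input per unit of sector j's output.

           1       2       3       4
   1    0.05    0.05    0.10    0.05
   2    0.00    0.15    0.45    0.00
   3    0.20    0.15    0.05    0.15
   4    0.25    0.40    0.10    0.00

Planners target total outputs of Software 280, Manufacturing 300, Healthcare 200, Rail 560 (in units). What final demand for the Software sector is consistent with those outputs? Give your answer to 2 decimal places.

I − A =
  [   0.95    -0.05    -0.10    -0.05]
  [   0.00     0.85    -0.45     0.00]
  [  -0.20    -0.15     0.95    -0.15]
  [  -0.25    -0.40    -0.10     1.00]
d = (I − A) x:
  d_1 = (+0.95)·280 + (-0.05)·300 + (-0.10)·200 + (-0.05)·560 = 203.00
  d_2 = (+0.00)·280 + (+0.85)·300 + (-0.45)·200 + (+0.00)·560 = 165.00
  d_3 = (-0.20)·280 + (-0.15)·300 + (+0.95)·200 + (-0.15)·560 = 5.00
  d_4 = (-0.25)·280 + (-0.40)·300 + (-0.10)·200 + (+1.00)·560 = 350.00

d_1 = 203.00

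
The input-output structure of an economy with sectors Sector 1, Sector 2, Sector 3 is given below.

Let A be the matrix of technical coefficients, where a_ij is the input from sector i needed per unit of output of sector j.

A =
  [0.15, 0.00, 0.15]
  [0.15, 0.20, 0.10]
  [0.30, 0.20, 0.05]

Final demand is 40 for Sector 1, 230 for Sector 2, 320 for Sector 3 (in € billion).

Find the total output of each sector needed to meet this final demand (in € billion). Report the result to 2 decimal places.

I − A =
  [   0.85     0.00    -0.15]
  [  -0.15     0.80    -0.10]
  [  -0.30    -0.20     0.95]
Cofactors of I−A, C_ij = (−1)^(i+j)·(minor ij) (rows/columns in the sector order above):
  C_11 = (0.80)(0.95) − (-0.10)(-0.20) = 0.7400
  C_12 = −[(-0.15)(0.95) − (-0.10)(-0.30)] = 0.1725
  C_13 = (-0.15)(-0.20) − (0.80)(-0.30) = 0.2700
  C_21 = −[(0.00)(0.95) − (-0.15)(-0.20)] = 0.0300
  C_22 = (0.85)(0.95) − (-0.15)(-0.30) = 0.7625
  C_23 = −[(0.85)(-0.20) − (0.00)(-0.30)] = 0.1700
  C_31 = (0.00)(-0.10) − (-0.15)(0.80) = 0.1200
  C_32 = −[(0.85)(-0.10) − (-0.15)(-0.15)] = 0.1075
  C_33 = (0.85)(0.80) − (0.00)(-0.15) = 0.6800
det(I−A) = Σ_j (I−A)_1j·C_1j = (0.85)(0.7400) + (0.00)(0.1725) + (-0.15)(0.2700) = 0.5885
adj(I−A) = Cᵀ =
  [ 0.7400   0.0300   0.1200]
  [ 0.1725   0.7625   0.1075]
  [ 0.2700   0.1700   0.6800]
(I − A)⁻¹ = adj(I−A) / det(I−A) ≈
  [   1.2574     0.0510     0.2039]
  [   0.2931     1.2957     0.1827]
  [   0.4588     0.2889     1.1555]
x = (I − A)⁻¹ d = adj(I−A)·d / det(I−A), with det(I−A) = 0.5885:
  x_1 = (0.7400·40 + 0.0300·230 + 0.1200·320) / 0.5885 = 74.90 / 0.5885 ≈ 127.27
  x_2 = (0.1725·40 + 0.7625·230 + 0.1075·320) / 0.5885 = 216.675 / 0.5885 ≈ 368.18
  x_3 = (0.2700·40 + 0.1700·230 + 0.6800·320) / 0.5885 = 267.50 / 0.5885 ≈ 454.55

x_1 = 127.27, x_2 = 368.18, x_3 = 454.55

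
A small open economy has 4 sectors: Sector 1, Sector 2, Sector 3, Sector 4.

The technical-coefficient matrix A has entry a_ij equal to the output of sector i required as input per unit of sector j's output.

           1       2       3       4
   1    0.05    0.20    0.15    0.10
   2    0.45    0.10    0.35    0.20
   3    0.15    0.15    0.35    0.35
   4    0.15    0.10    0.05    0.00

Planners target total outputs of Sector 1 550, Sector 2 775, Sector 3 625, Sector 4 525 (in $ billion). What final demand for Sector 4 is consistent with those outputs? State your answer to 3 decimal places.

I − A =
  [   0.95    -0.20    -0.15    -0.10]
  [  -0.45     0.90    -0.35    -0.20]
  [  -0.15    -0.15     0.65    -0.35]
  [  -0.15    -0.10    -0.05     1.00]
d = (I − A) x:
  d_1 = (+0.95)·550 + (-0.20)·775 + (-0.15)·625 + (-0.10)·525 = 221.250
  d_2 = (-0.45)·550 + (+0.90)·775 + (-0.35)·625 + (-0.20)·525 = 126.250
  d_3 = (-0.15)·550 + (-0.15)·775 + (+0.65)·625 + (-0.35)·525 = 23.750
  d_4 = (-0.15)·550 + (-0.10)·775 + (-0.05)·625 + (+1.00)·525 = 333.750

d_4 = 333.750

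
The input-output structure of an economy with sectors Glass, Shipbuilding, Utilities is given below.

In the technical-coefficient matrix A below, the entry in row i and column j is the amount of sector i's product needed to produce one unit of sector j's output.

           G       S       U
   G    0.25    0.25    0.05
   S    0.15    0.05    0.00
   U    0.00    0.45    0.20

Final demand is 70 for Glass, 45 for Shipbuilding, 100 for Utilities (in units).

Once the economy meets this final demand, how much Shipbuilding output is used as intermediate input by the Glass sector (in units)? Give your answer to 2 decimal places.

z_SG = 19.00

I − A =
  [   0.75    -0.25    -0.05]
  [  -0.15     0.95     0.00]
  [   0.00    -0.45     0.80]
Cofactors of I−A, C_ij = (−1)^(i+j)·(minor ij) (rows/columns in the sector order above):
  C_11 = (0.95)(0.80) − (0.00)(-0.45) = 0.7600
  C_12 = −[(-0.15)(0.80) − (0.00)(0.00)] = 0.1200
  C_13 = (-0.15)(-0.45) − (0.95)(0.00) = 0.0675
  C_21 = −[(-0.25)(0.80) − (-0.05)(-0.45)] = 0.2225
  C_22 = (0.75)(0.80) − (-0.05)(0.00) = 0.6000
  C_23 = −[(0.75)(-0.45) − (-0.25)(0.00)] = 0.3375
  C_31 = (-0.25)(0.00) − (-0.05)(0.95) = 0.0475
  C_32 = −[(0.75)(0.00) − (-0.05)(-0.15)] = 0.0075
  C_33 = (0.75)(0.95) − (-0.25)(-0.15) = 0.6750
det(I−A) = Σ_j (I−A)_1j·C_1j = (0.75)(0.7600) + (-0.25)(0.1200) + (-0.05)(0.0675) = 0.536625
adj(I−A) = Cᵀ =
  [ 0.7600   0.2225   0.0475]
  [ 0.1200   0.6000   0.0075]
  [ 0.0675   0.3375   0.6750]
(I − A)⁻¹ = adj(I−A) / det(I−A) ≈
  [   1.4163     0.4146     0.0885]
  [   0.2236     1.1181     0.0140]
  [   0.1258     0.6289     1.2579]
First solve x = (I − A)⁻¹ d = adj(I−A)·d / det(I−A); in particular x_G = (0.7600·70 + 0.2225·45 + 0.0475·100) / 0.536625 = 67.9625 / 0.536625 ≈ 126.6480.
Intermediate flow from S to G: z_SG = a_SG · x_G = 0.15 × 67.9625 / 0.536625 = 10.194375 / 0.536625 ≈ 19.00.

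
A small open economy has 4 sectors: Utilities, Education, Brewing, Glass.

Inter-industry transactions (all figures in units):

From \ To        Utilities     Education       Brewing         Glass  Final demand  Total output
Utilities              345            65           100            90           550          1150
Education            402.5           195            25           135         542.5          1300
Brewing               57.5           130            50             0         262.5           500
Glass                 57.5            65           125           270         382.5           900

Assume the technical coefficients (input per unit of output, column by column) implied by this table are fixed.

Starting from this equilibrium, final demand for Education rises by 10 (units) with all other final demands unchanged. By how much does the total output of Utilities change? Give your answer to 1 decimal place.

Technical coefficients a_ij = z_ij / X_j:
  a_11 = 345/1150 = 0.30, a_21 = 402.5/1150 = 0.35, a_31 = 57.5/1150 = 0.05, a_41 = 57.5/1150 = 0.05
  a_12 = 65/1300 = 0.05, a_22 = 195/1300 = 0.15, a_32 = 130/1300 = 0.10, a_42 = 65/1300 = 0.05
  a_13 = 100/500 = 0.20, a_23 = 25/500 = 0.05, a_33 = 50/500 = 0.10, a_43 = 125/500 = 0.25
  a_14 = 90/900 = 0.10, a_24 = 135/900 = 0.15, a_34 = 0/900 = 0.00, a_44 = 270/900 = 0.30
I − A =
  [   0.70    -0.05    -0.20    -0.10]
  [  -0.35     0.85    -0.05    -0.15]
  [  -0.05    -0.10     0.90     0.00]
  [  -0.05    -0.05    -0.25     0.70]
Compute the cofactors C_ij = (−1)^(i+j)·(3×3 minor ij) of I−A; the adjugate is their transpose:
adj(I−A) = Cᵀ =
  [ 0.521500   0.052500   0.142625   0.085750]
  [ 0.230875   0.428250   0.109750   0.124750]
  [ 0.054625   0.050500   0.392625   0.018625]
  [ 0.073250   0.052375   0.158250   0.500625]
det(I−A) = Σ_j (I−A)_1j·C_1j = (0.70)(0.521500) + (-0.05)(0.230875) + (-0.20)(0.054625) + (-0.10)(0.073250) = 0.33525625
(I − A)⁻¹ = adj(I−A) / det(I−A) ≈
  [   1.5555     0.1566     0.4254     0.2558]
  [   0.6887     1.2774     0.3274     0.3721]
  [   0.1629     0.1506     1.1711     0.0556]
  [   0.2185     0.1562     0.4720     1.4933]
Δx = (I − A)⁻¹ Δd with Δd having +10 in the Education component and 0 elsewhere.
So Δx_1 = L_12 · (+10), where L_12 = adj(I−A)_12 / det(I−A) = 0.052500 / 0.33525625.
Δx_1 = 0.052500 × (+10) / 0.33525625 = 0.525 / 0.33525625 ≈ 1.6.

Δx_1 = 1.6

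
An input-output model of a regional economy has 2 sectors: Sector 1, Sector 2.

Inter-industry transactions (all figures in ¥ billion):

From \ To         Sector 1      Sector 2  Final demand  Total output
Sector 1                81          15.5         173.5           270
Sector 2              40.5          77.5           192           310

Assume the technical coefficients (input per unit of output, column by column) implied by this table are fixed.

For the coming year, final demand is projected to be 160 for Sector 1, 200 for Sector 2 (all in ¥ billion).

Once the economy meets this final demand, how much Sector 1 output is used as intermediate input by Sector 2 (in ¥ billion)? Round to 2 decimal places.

z_12 = 15.85

Technical coefficients a_ij = z_ij / X_j:
  a_11 = 81/270 = 0.30, a_21 = 40.5/270 = 0.15
  a_12 = 15.5/310 = 0.05, a_22 = 77.5/310 = 0.25
I − A =
  [   0.70    -0.05]
  [  -0.15     0.75]
det(I−A) = (0.70)(0.75) − (-0.05)(-0.15) = 0.5175
adj(I−A) = [[0.75, 0.05], [0.15, 0.70]]
(I − A)⁻¹ = adj(I−A) / det(I−A) ≈
  [   1.4493     0.0966]
  [   0.2899     1.3527]
First solve x = (I − A)⁻¹ d = adj(I−A)·d / det(I−A); in particular x_2 = (0.15·160 + 0.70·200) / 0.5175 = 164.00 / 0.5175 ≈ 316.9082.
Intermediate flow from 1 to 2: z_12 = a_12 · x_2 = 0.05 × 164.00 / 0.5175 = 8.20 / 0.5175 ≈ 15.85.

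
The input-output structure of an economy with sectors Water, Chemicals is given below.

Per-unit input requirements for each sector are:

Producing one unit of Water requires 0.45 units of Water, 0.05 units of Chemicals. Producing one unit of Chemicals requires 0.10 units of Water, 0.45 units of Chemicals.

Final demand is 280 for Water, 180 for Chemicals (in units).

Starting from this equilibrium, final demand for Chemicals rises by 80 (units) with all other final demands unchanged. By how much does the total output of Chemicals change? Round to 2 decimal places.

I − A =
  [   0.55    -0.10]
  [  -0.05     0.55]
det(I−A) = (0.55)(0.55) − (-0.10)(-0.05) = 0.2975
adj(I−A) = [[0.55, 0.10], [0.05, 0.55]]
(I − A)⁻¹ = adj(I−A) / det(I−A) ≈
  [   1.8487     0.3361]
  [   0.1681     1.8487]
Δx = (I − A)⁻¹ Δd with Δd having +80 in the Chemicals component and 0 elsewhere.
So Δx_2 = L_22 · (+80), where L_22 = adj(I−A)_22 / det(I−A) = 0.55 / 0.2975.
Δx_2 = 0.55 × (+80) / 0.2975 = 44.00 / 0.2975 ≈ 147.90.

Δx_2 = 147.90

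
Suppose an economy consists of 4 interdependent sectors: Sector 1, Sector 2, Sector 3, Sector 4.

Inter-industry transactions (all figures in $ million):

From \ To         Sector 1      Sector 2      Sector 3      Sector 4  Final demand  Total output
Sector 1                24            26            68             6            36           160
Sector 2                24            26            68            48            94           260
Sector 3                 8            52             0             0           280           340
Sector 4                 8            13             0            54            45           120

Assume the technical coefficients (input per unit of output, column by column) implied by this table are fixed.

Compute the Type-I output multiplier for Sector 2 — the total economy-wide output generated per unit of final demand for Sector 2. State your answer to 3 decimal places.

Technical coefficients a_ij = z_ij / X_j:
  a_11 = 24/160 = 0.15, a_21 = 24/160 = 0.15, a_31 = 8/160 = 0.05, a_41 = 8/160 = 0.05
  a_12 = 26/260 = 0.10, a_22 = 26/260 = 0.10, a_32 = 52/260 = 0.20, a_42 = 13/260 = 0.05
  a_13 = 68/340 = 0.20, a_23 = 68/340 = 0.20, a_33 = 0/340 = 0.00, a_43 = 0/340 = 0.00
  a_14 = 6/120 = 0.05, a_24 = 48/120 = 0.40, a_34 = 0/120 = 0.00, a_44 = 54/120 = 0.45
I − A =
  [   0.85    -0.10    -0.20    -0.05]
  [  -0.15     0.90    -0.20    -0.40]
  [  -0.05    -0.20     1.00     0.00]
  [  -0.05    -0.05     0.00     0.55]
Compute the cofactors C_ij = (−1)^(i+j)·(3×3 minor ij) of I−A; the adjugate is their transpose:
adj(I−A) = Cᵀ =
  [ 0.453000   0.079500   0.106500   0.099000]
  [ 0.108000   0.459500   0.113500   0.344000]
  [ 0.044250   0.095875   0.390875   0.073750]
  [ 0.051000   0.049000   0.020000   0.700000]
det(I−A) = Σ_j (I−A)_1j·C_1j = (0.85)(0.453000) + (-0.10)(0.108000) + (-0.20)(0.044250) + (-0.05)(0.051000) = 0.36285
(I − A)⁻¹ = adj(I−A) / det(I−A) ≈
  [   1.2484     0.2191     0.2935     0.2728]
  [   0.2976     1.2664     0.3128     0.9481]
  [   0.1220     0.2642     1.0772     0.2033]
  [   0.1406     0.1350     0.0551     1.9292]
The output multiplier for sector j is the column-j sum of the Leontief inverse (I − A)⁻¹ = adj(I−A) / det(I−A).
Column 2 of adj(I−A): (0.079500, 0.459500, 0.095875, 0.049000); det(I−A) = 0.36285.
m_2 = (0.079500 + 0.459500 + 0.095875 + 0.049000) / 0.36285 = 0.683875 / 0.36285 ≈ 1.885.

m_2 = 1.885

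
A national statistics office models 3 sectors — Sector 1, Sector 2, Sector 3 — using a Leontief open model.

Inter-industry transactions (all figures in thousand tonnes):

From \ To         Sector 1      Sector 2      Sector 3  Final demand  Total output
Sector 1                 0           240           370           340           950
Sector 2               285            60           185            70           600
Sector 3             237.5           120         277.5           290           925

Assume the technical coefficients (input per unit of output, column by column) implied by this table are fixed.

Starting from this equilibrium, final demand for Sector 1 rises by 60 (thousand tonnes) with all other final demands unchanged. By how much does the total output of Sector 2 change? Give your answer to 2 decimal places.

Technical coefficients a_ij = z_ij / X_j:
  a_11 = 0/950 = 0.00, a_21 = 285/950 = 0.30, a_31 = 237.5/950 = 0.25
  a_12 = 240/600 = 0.40, a_22 = 60/600 = 0.10, a_32 = 120/600 = 0.20
  a_13 = 370/925 = 0.40, a_23 = 185/925 = 0.20, a_33 = 277.5/925 = 0.30
I − A =
  [   1.00    -0.40    -0.40]
  [  -0.30     0.90    -0.20]
  [  -0.25    -0.20     0.70]
Cofactors of I−A, C_ij = (−1)^(i+j)·(minor ij) (rows/columns in the sector order above):
  C_11 = (0.90)(0.70) − (-0.20)(-0.20) = 0.5900
  C_12 = −[(-0.30)(0.70) − (-0.20)(-0.25)] = 0.2600
  C_13 = (-0.30)(-0.20) − (0.90)(-0.25) = 0.2850
  C_21 = −[(-0.40)(0.70) − (-0.40)(-0.20)] = 0.3600
  C_22 = (1.00)(0.70) − (-0.40)(-0.25) = 0.6000
  C_23 = −[(1.00)(-0.20) − (-0.40)(-0.25)] = 0.3000
  C_31 = (-0.40)(-0.20) − (-0.40)(0.90) = 0.4400
  C_32 = −[(1.00)(-0.20) − (-0.40)(-0.30)] = 0.3200
  C_33 = (1.00)(0.90) − (-0.40)(-0.30) = 0.7800
det(I−A) = Σ_j (I−A)_1j·C_1j = (1.00)(0.5900) + (-0.40)(0.2600) + (-0.40)(0.2850) = 0.3720
adj(I−A) = Cᵀ =
  [ 0.5900   0.3600   0.4400]
  [ 0.2600   0.6000   0.3200]
  [ 0.2850   0.3000   0.7800]
(I − A)⁻¹ = adj(I−A) / det(I−A) ≈
  [   1.5860     0.9677     1.1828]
  [   0.6989     1.6129     0.8602]
  [   0.7661     0.8065     2.0968]
Δx = (I − A)⁻¹ Δd with Δd having +60 in the Sector 1 component and 0 elsewhere.
So Δx_2 = L_21 · (+60), where L_21 = adj(I−A)_21 / det(I−A) = 0.2600 / 0.3720.
Δx_2 = 0.2600 × (+60) / 0.3720 = 15.60 / 0.3720 ≈ 41.94.

Δx_2 = 41.94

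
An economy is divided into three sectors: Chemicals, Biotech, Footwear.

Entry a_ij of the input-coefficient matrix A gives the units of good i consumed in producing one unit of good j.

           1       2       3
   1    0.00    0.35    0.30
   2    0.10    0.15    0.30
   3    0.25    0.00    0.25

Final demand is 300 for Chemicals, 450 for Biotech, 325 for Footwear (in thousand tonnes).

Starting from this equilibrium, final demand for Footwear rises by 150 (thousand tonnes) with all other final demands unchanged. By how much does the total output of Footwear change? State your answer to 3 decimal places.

I − A =
  [   1.00    -0.35    -0.30]
  [  -0.10     0.85    -0.30]
  [  -0.25     0.00     0.75]
Cofactors of I−A, C_ij = (−1)^(i+j)·(minor ij) (rows/columns in the sector order above):
  C_11 = (0.85)(0.75) − (-0.30)(0.00) = 0.6375
  C_12 = −[(-0.10)(0.75) − (-0.30)(-0.25)] = 0.1500
  C_13 = (-0.10)(0.00) − (0.85)(-0.25) = 0.2125
  C_21 = −[(-0.35)(0.75) − (-0.30)(0.00)] = 0.2625
  C_22 = (1.00)(0.75) − (-0.30)(-0.25) = 0.6750
  C_23 = −[(1.00)(0.00) − (-0.35)(-0.25)] = 0.0875
  C_31 = (-0.35)(-0.30) − (-0.30)(0.85) = 0.3600
  C_32 = −[(1.00)(-0.30) − (-0.30)(-0.10)] = 0.3300
  C_33 = (1.00)(0.85) − (-0.35)(-0.10) = 0.8150
det(I−A) = Σ_j (I−A)_1j·C_1j = (1.00)(0.6375) + (-0.35)(0.1500) + (-0.30)(0.2125) = 0.52125
adj(I−A) = Cᵀ =
  [ 0.6375   0.2625   0.3600]
  [ 0.1500   0.6750   0.3300]
  [ 0.2125   0.0875   0.8150]
(I − A)⁻¹ = adj(I−A) / det(I−A) ≈
  [   1.2230     0.5036     0.6906]
  [   0.2878     1.2950     0.6331]
  [   0.4077     0.1679     1.5635]
Δx = (I − A)⁻¹ Δd with Δd having +150 in the Footwear component and 0 elsewhere.
So Δx_3 = L_33 · (+150), where L_33 = adj(I−A)_33 / det(I−A) = 0.8150 / 0.52125.
Δx_3 = 0.8150 × (+150) / 0.52125 = 122.25 / 0.52125 ≈ 234.532.

Δx_3 = 234.532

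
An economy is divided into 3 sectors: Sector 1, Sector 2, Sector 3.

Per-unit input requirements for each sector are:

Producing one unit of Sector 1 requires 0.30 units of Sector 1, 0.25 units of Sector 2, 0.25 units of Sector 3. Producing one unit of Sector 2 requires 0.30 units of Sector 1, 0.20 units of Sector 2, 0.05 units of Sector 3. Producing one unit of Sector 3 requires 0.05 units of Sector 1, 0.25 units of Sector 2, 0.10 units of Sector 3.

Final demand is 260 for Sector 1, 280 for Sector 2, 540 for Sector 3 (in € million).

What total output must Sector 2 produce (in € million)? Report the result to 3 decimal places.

I − A =
  [   0.70    -0.30    -0.05]
  [  -0.25     0.80    -0.25]
  [  -0.25    -0.05     0.90]
Cofactors of I−A, C_ij = (−1)^(i+j)·(minor ij) (rows/columns in the sector order above):
  C_11 = (0.80)(0.90) − (-0.25)(-0.05) = 0.7075
  C_12 = −[(-0.25)(0.90) − (-0.25)(-0.25)] = 0.2875
  C_13 = (-0.25)(-0.05) − (0.80)(-0.25) = 0.2125
  C_21 = −[(-0.30)(0.90) − (-0.05)(-0.05)] = 0.2725
  C_22 = (0.70)(0.90) − (-0.05)(-0.25) = 0.6175
  C_23 = −[(0.70)(-0.05) − (-0.30)(-0.25)] = 0.1100
  C_31 = (-0.30)(-0.25) − (-0.05)(0.80) = 0.1150
  C_32 = −[(0.70)(-0.25) − (-0.05)(-0.25)] = 0.1875
  C_33 = (0.70)(0.80) − (-0.30)(-0.25) = 0.4850
det(I−A) = Σ_j (I−A)_1j·C_1j = (0.70)(0.7075) + (-0.30)(0.2875) + (-0.05)(0.2125) = 0.398375
adj(I−A) = Cᵀ =
  [ 0.7075   0.2725   0.1150]
  [ 0.2875   0.6175   0.1875]
  [ 0.2125   0.1100   0.4850]
(I − A)⁻¹ = adj(I−A) / det(I−A) ≈
  [   1.7760     0.6840     0.2887]
  [   0.7217     1.5500     0.4707]
  [   0.5334     0.2761     1.2174]
x = (I − A)⁻¹ d = adj(I−A)·d / det(I−A), with det(I−A) = 0.398375:
  x_1 = (0.7075·260 + 0.2725·280 + 0.1150·540) / 0.398375 = 322.35 / 0.398375 ≈ 809.162
  x_2 = (0.2875·260 + 0.6175·280 + 0.1875·540) / 0.398375 = 348.90 / 0.398375 ≈ 875.808
  x_3 = (0.2125·260 + 0.1100·280 + 0.4850·540) / 0.398375 = 347.95 / 0.398375 ≈ 873.423

x_2 = 875.808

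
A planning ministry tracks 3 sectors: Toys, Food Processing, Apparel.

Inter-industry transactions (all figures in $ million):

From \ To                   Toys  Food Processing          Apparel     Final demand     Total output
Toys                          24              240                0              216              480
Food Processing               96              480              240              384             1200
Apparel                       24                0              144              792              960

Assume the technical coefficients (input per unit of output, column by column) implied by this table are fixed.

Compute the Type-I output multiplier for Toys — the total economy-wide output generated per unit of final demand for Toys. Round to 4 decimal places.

Technical coefficients a_ij = z_ij / X_j:
  a_11 = 24/480 = 0.05, a_21 = 96/480 = 0.20, a_31 = 24/480 = 0.05
  a_12 = 240/1200 = 0.20, a_22 = 480/1200 = 0.40, a_32 = 0/1200 = 0.00
  a_13 = 0/960 = 0.00, a_23 = 240/960 = 0.25, a_33 = 144/960 = 0.15
I − A =
  [   0.95    -0.20     0.00]
  [  -0.20     0.60    -0.25]
  [  -0.05     0.00     0.85]
Cofactors of I−A, C_ij = (−1)^(i+j)·(minor ij) (rows/columns in the sector order above):
  C_11 = (0.60)(0.85) − (-0.25)(0.00) = 0.5100
  C_12 = −[(-0.20)(0.85) − (-0.25)(-0.05)] = 0.1825
  C_13 = (-0.20)(0.00) − (0.60)(-0.05) = 0.0300
  C_21 = −[(-0.20)(0.85) − (0.00)(0.00)] = 0.1700
  C_22 = (0.95)(0.85) − (0.00)(-0.05) = 0.8075
  C_23 = −[(0.95)(0.00) − (-0.20)(-0.05)] = 0.0100
  C_31 = (-0.20)(-0.25) − (0.00)(0.60) = 0.0500
  C_32 = −[(0.95)(-0.25) − (0.00)(-0.20)] = 0.2375
  C_33 = (0.95)(0.60) − (-0.20)(-0.20) = 0.5300
det(I−A) = Σ_j (I−A)_1j·C_1j = (0.95)(0.5100) + (-0.20)(0.1825) + (0.00)(0.0300) = 0.4480
adj(I−A) = Cᵀ =
  [ 0.5100   0.1700   0.0500]
  [ 0.1825   0.8075   0.2375]
  [ 0.0300   0.0100   0.5300]
(I − A)⁻¹ = adj(I−A) / det(I−A) ≈
  [   1.13839     0.37946     0.11161]
  [   0.40737     1.80246     0.53013]
  [   0.06696     0.02232     1.18304]
The output multiplier for sector j is the column-j sum of the Leontief inverse (I − A)⁻¹ = adj(I−A) / det(I−A).
Column 1 of adj(I−A): (0.5100, 0.1825, 0.0300); det(I−A) = 0.4480.
m_1 = (0.5100 + 0.1825 + 0.0300) / 0.4480 = 0.7225 / 0.4480 ≈ 1.6127.

m_1 = 1.6127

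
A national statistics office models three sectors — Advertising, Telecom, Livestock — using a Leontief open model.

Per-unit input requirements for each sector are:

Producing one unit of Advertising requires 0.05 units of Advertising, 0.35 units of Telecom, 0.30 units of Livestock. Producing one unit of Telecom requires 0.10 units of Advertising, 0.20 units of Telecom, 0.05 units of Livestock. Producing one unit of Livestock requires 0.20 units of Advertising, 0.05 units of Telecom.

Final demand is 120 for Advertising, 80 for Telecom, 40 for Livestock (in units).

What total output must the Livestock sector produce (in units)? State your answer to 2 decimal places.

I − A =
  [   0.95    -0.10    -0.20]
  [  -0.35     0.80    -0.05]
  [  -0.30    -0.05     1.00]
Cofactors of I−A, C_ij = (−1)^(i+j)·(minor ij) (rows/columns in the sector order above):
  C_11 = (0.80)(1.00) − (-0.05)(-0.05) = 0.7975
  C_12 = −[(-0.35)(1.00) − (-0.05)(-0.30)] = 0.3650
  C_13 = (-0.35)(-0.05) − (0.80)(-0.30) = 0.2575
  C_21 = −[(-0.10)(1.00) − (-0.20)(-0.05)] = 0.1100
  C_22 = (0.95)(1.00) − (-0.20)(-0.30) = 0.8900
  C_23 = −[(0.95)(-0.05) − (-0.10)(-0.30)] = 0.0775
  C_31 = (-0.10)(-0.05) − (-0.20)(0.80) = 0.1650
  C_32 = −[(0.95)(-0.05) − (-0.20)(-0.35)] = 0.1175
  C_33 = (0.95)(0.80) − (-0.10)(-0.35) = 0.7250
det(I−A) = Σ_j (I−A)_1j·C_1j = (0.95)(0.7975) + (-0.10)(0.3650) + (-0.20)(0.2575) = 0.669625
adj(I−A) = Cᵀ =
  [ 0.7975   0.1100   0.1650]
  [ 0.3650   0.8900   0.1175]
  [ 0.2575   0.0775   0.7250]
(I − A)⁻¹ = adj(I−A) / det(I−A) ≈
  [   1.1910     0.1643     0.2464]
  [   0.5451     1.3291     0.1755]
  [   0.3845     0.1157     1.0827]
x = (I − A)⁻¹ d = adj(I−A)·d / det(I−A), with det(I−A) = 0.669625:
  x_1 = (0.7975·120 + 0.1100·80 + 0.1650·40) / 0.669625 = 111.10 / 0.669625 ≈ 165.91
  x_2 = (0.3650·120 + 0.8900·80 + 0.1175·40) / 0.669625 = 119.70 / 0.669625 ≈ 178.76
  x_3 = (0.2575·120 + 0.0775·80 + 0.7250·40) / 0.669625 = 66.10 / 0.669625 ≈ 98.71

x_3 = 98.71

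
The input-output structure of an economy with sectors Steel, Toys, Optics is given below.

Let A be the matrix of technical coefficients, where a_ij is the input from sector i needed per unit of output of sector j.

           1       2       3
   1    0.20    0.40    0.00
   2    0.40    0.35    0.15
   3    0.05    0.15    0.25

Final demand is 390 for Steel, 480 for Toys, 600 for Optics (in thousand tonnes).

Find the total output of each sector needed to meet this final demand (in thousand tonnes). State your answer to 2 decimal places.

x_1 = 1451.20, x_2 = 1927.41, x_3 = 1282.23

I − A =
  [   0.80    -0.40     0.00]
  [  -0.40     0.65    -0.15]
  [  -0.05    -0.15     0.75]
Cofactors of I−A, C_ij = (−1)^(i+j)·(minor ij) (rows/columns in the sector order above):
  C_11 = (0.65)(0.75) − (-0.15)(-0.15) = 0.4650
  C_12 = −[(-0.40)(0.75) − (-0.15)(-0.05)] = 0.3075
  C_13 = (-0.40)(-0.15) − (0.65)(-0.05) = 0.0925
  C_21 = −[(-0.40)(0.75) − (0.00)(-0.15)] = 0.3000
  C_22 = (0.80)(0.75) − (0.00)(-0.05) = 0.6000
  C_23 = −[(0.80)(-0.15) − (-0.40)(-0.05)] = 0.1400
  C_31 = (-0.40)(-0.15) − (0.00)(0.65) = 0.0600
  C_32 = −[(0.80)(-0.15) − (0.00)(-0.40)] = 0.1200
  C_33 = (0.80)(0.65) − (-0.40)(-0.40) = 0.3600
det(I−A) = Σ_j (I−A)_1j·C_1j = (0.80)(0.4650) + (-0.40)(0.3075) + (0.00)(0.0925) = 0.2490
adj(I−A) = Cᵀ =
  [ 0.4650   0.3000   0.0600]
  [ 0.3075   0.6000   0.1200]
  [ 0.0925   0.1400   0.3600]
(I − A)⁻¹ = adj(I−A) / det(I−A) ≈
  [   1.8675     1.2048     0.2410]
  [   1.2349     2.4096     0.4819]
  [   0.3715     0.5622     1.4458]
x = (I − A)⁻¹ d = adj(I−A)·d / det(I−A), with det(I−A) = 0.2490:
  x_1 = (0.4650·390 + 0.3000·480 + 0.0600·600) / 0.2490 = 361.35 / 0.2490 ≈ 1451.20
  x_2 = (0.3075·390 + 0.6000·480 + 0.1200·600) / 0.2490 = 479.925 / 0.2490 ≈ 1927.41
  x_3 = (0.0925·390 + 0.1400·480 + 0.3600·600) / 0.2490 = 319.275 / 0.2490 ≈ 1282.23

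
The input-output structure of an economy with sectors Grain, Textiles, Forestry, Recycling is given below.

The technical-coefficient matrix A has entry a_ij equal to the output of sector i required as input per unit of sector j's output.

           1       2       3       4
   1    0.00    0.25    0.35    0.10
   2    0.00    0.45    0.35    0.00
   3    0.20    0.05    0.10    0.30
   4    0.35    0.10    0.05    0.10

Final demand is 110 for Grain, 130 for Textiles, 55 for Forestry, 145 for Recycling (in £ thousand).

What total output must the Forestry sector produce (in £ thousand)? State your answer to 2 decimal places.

I − A =
  [   1.00    -0.25    -0.35    -0.10]
  [   0.00     0.55    -0.35     0.00]
  [  -0.20    -0.05     0.90    -0.30]
  [  -0.35    -0.10    -0.05     0.90]
Compute the cofactors C_ij = (−1)^(i+j)·(3×3 minor ij) of I−A; the adjugate is their transpose:
adj(I−A) = Cᵀ =
  [ 0.411000   0.234250   0.258250   0.131750]
  [ 0.099750   0.662750   0.302750   0.112000]
  [ 0.156750   0.146500   0.475750   0.176000]
  [ 0.179625   0.172875   0.160500   0.421500]
det(I−A) = Σ_j (I−A)_1j·C_1j = (1.00)(0.411000) + (-0.25)(0.099750) + (-0.35)(0.156750) + (-0.10)(0.179625) = 0.3132375
(I − A)⁻¹ = adj(I−A) / det(I−A) ≈
  [   1.3121     0.7478     0.8245     0.4206]
  [   0.3184     2.1158     0.9665     0.3576]
  [   0.5004     0.4677     1.5188     0.5619]
  [   0.5734     0.5519     0.5124     1.3456]
x = (I − A)⁻¹ d = adj(I−A)·d / det(I−A), with det(I−A) = 0.3132375:
  x_1 = (0.411000·110 + 0.234250·130 + 0.258250·55 + 0.131750·145) / 0.3132375 = 108.97 / 0.3132375 ≈ 347.88
  x_2 = (0.099750·110 + 0.662750·130 + 0.302750·55 + 0.112000·145) / 0.3132375 = 130.02125 / 0.3132375 ≈ 415.09
  x_3 = (0.156750·110 + 0.146500·130 + 0.475750·55 + 0.176000·145) / 0.3132375 = 87.97375 / 0.3132375 ≈ 280.85
  x_4 = (0.179625·110 + 0.172875·130 + 0.160500·55 + 0.421500·145) / 0.3132375 = 112.1775 / 0.3132375 ≈ 358.12

x_3 = 280.85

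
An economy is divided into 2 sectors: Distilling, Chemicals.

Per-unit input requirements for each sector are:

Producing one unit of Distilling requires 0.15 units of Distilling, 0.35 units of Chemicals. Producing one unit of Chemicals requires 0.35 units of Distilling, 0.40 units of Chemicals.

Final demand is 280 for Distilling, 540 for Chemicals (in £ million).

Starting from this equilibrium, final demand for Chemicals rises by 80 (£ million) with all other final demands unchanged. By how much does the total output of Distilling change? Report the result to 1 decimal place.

I − A =
  [   0.85    -0.35]
  [  -0.35     0.60]
det(I−A) = (0.85)(0.60) − (-0.35)(-0.35) = 0.3875
adj(I−A) = [[0.60, 0.35], [0.35, 0.85]]
(I − A)⁻¹ = adj(I−A) / det(I−A) ≈
  [   1.5484     0.9032]
  [   0.9032     2.1935]
Δx = (I − A)⁻¹ Δd with Δd having +80 in the Chemicals component and 0 elsewhere.
So Δx_D = L_DC · (+80), where L_DC = adj(I−A)_DC / det(I−A) = 0.35 / 0.3875.
Δx_D = 0.35 × (+80) / 0.3875 = 28.00 / 0.3875 ≈ 72.3.

Δx_D = 72.3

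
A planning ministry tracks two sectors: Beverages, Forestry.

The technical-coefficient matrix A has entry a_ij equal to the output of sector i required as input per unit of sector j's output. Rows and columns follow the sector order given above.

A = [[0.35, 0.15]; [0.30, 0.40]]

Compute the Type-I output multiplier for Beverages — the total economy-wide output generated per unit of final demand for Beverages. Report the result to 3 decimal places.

m_B = 2.609

I − A =
  [   0.65    -0.15]
  [  -0.30     0.60]
det(I−A) = (0.65)(0.60) − (-0.15)(-0.30) = 0.3450
adj(I−A) = [[0.60, 0.15], [0.30, 0.65]]
(I − A)⁻¹ = adj(I−A) / det(I−A) ≈
  [   1.7391     0.4348]
  [   0.8696     1.8841]
The output multiplier for sector j is the column-j sum of the Leontief inverse (I − A)⁻¹ = adj(I−A) / det(I−A).
Column B of adj(I−A): (0.60, 0.30); det(I−A) = 0.3450.
m_B = (0.60 + 0.30) / 0.3450 = 0.90 / 0.3450 ≈ 2.609.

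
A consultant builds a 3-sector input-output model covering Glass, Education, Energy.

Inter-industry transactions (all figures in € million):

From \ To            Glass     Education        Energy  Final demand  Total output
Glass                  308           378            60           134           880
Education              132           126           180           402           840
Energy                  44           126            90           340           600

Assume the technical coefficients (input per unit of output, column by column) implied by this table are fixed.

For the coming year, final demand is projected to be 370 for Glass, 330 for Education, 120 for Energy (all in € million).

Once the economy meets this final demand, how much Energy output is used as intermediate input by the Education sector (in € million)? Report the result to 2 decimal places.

Technical coefficients a_ij = z_ij / X_j:
  a_11 = 308/880 = 0.35, a_21 = 132/880 = 0.15, a_31 = 44/880 = 0.05
  a_12 = 378/840 = 0.45, a_22 = 126/840 = 0.15, a_32 = 126/840 = 0.15
  a_13 = 60/600 = 0.10, a_23 = 180/600 = 0.30, a_33 = 90/600 = 0.15
I − A =
  [   0.65    -0.45    -0.10]
  [  -0.15     0.85    -0.30]
  [  -0.05    -0.15     0.85]
Cofactors of I−A, C_ij = (−1)^(i+j)·(minor ij) (rows/columns in the sector order above):
  C_11 = (0.85)(0.85) − (-0.30)(-0.15) = 0.6775
  C_12 = −[(-0.15)(0.85) − (-0.30)(-0.05)] = 0.1425
  C_13 = (-0.15)(-0.15) − (0.85)(-0.05) = 0.0650
  C_21 = −[(-0.45)(0.85) − (-0.10)(-0.15)] = 0.3975
  C_22 = (0.65)(0.85) − (-0.10)(-0.05) = 0.5475
  C_23 = −[(0.65)(-0.15) − (-0.45)(-0.05)] = 0.1200
  C_31 = (-0.45)(-0.30) − (-0.10)(0.85) = 0.2200
  C_32 = −[(0.65)(-0.30) − (-0.10)(-0.15)] = 0.2100
  C_33 = (0.65)(0.85) − (-0.45)(-0.15) = 0.4850
det(I−A) = Σ_j (I−A)_1j·C_1j = (0.65)(0.6775) + (-0.45)(0.1425) + (-0.10)(0.0650) = 0.36975
adj(I−A) = Cᵀ =
  [ 0.6775   0.3975   0.2200]
  [ 0.1425   0.5475   0.2100]
  [ 0.0650   0.1200   0.4850]
(I − A)⁻¹ = adj(I−A) / det(I−A) ≈
  [   1.8323     1.0751     0.5950]
  [   0.3854     1.4807     0.5680]
  [   0.1758     0.3245     1.3117]
First solve x = (I − A)⁻¹ d = adj(I−A)·d / det(I−A); in particular x_2 = (0.1425·370 + 0.5475·330 + 0.2100·120) / 0.36975 = 258.60 / 0.36975 ≈ 699.3915.
Intermediate flow from 3 to 2: z_32 = a_32 · x_2 = 0.15 × 258.60 / 0.36975 = 38.79 / 0.36975 ≈ 104.91.

z_32 = 104.91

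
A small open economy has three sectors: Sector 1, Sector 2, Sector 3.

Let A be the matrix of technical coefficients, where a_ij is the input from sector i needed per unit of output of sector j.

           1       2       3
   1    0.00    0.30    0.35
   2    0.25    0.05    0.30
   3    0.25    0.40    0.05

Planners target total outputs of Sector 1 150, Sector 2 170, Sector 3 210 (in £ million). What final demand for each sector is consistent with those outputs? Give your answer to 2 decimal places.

I − A =
  [   1.00    -0.30    -0.35]
  [  -0.25     0.95    -0.30]
  [  -0.25    -0.40     0.95]
d = (I − A) x:
  d_1 = (+1.00)·150 + (-0.30)·170 + (-0.35)·210 = 25.50
  d_2 = (-0.25)·150 + (+0.95)·170 + (-0.30)·210 = 61.00
  d_3 = (-0.25)·150 + (-0.40)·170 + (+0.95)·210 = 94.00

d_1 = 25.50, d_2 = 61.00, d_3 = 94.00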